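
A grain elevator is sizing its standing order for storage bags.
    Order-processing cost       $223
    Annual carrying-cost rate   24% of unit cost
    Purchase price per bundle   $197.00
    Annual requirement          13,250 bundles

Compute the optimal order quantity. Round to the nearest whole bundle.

H = i·C = 0.24 × $197 = $47.2800 per bundle-year
Q* = √(2·D·S / H) = √(2·13,250·223 / 47.28) = √124,989.4 ≈ 353.54

354 bundles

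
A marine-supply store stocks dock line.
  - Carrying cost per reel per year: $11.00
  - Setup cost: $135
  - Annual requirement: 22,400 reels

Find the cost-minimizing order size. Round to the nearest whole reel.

741 reels

2DS/H = 2·22,400·135/11 = 549,818.18
EOQ = √549,818.18 ≈ 741.50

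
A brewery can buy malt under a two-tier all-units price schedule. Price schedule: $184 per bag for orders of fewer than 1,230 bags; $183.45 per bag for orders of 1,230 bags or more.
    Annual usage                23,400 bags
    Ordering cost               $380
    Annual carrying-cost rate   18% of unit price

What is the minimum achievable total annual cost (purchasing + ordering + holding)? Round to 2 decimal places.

H₁ = 18%×$184 = $33.1200;  H₂ = 18%×$183.45 = $33.0210
EOQ₁ = √(2×23,400×380/33.1200) = 732.77  (< 1,230, feasible at tier 1)
EOQ₂ = √(2×23,400×380/33.0210) = 733.87  (< 1,230 → use Q = 1,230 at tier-2 price)
TC(tier 1 (EOQ₁), Q≈732.8) = $4,329,869.45
TC(tier 2, Q≈1,230.0) = $4,320,267.18
Minimum at tier 2: $4,320,267.18

$4,320,267.18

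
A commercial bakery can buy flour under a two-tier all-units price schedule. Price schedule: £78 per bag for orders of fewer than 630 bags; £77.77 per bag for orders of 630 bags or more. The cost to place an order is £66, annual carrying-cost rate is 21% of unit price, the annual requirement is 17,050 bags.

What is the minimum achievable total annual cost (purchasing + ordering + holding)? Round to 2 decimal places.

H₁ = 21%×£78 = £16.3800;  H₂ = 21%×£77.77 = £16.3317
EOQ₁ = √(2×17,050×66/16.3800) = 370.67  (< 630, feasible at tier 1)
EOQ₂ = √(2×17,050×66/16.3317) = 371.22  (< 630 → use Q = 630 at tier-2 price)
TC(tier 1 (EOQ₁), Q≈370.7) = £1,335,971.64
TC(tier 2, Q≈630.0) = £1,332,909.18
Minimum at tier 2: £1,332,909.18

£1,332,909.18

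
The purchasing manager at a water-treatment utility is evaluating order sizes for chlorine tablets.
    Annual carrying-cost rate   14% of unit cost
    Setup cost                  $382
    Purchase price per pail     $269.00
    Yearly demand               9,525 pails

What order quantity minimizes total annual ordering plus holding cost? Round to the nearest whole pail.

440 pails

H = i·C = 0.14 × $269 = $37.6600 per pail-year
EOQ = √(2DS/H) = √(2 × 9,525 × 382 / 37.66)
    = √(193,231.55) ≈ 439.58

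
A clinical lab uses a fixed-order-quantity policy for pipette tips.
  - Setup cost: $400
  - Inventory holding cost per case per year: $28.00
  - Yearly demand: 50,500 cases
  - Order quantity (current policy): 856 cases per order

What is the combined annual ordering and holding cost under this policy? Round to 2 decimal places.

Annual ordering cost = (D/Q)·S = (50,500/856) × 400 = $23,598.13
Annual holding cost  = (Q/2)·H = (856/2) × 28 = $11,984.00
Total = $23,598.13 + $11,984.00 = $35,582.13

$35,582.13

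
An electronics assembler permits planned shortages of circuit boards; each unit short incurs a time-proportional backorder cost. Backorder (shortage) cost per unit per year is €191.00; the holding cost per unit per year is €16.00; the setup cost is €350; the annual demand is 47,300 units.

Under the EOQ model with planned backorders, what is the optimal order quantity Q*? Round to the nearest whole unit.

1,498 units

Basic EOQ = √(2·47,300·350/16) = 1,438.532
Backorder adjustment √((H+b)/b) = √((16+191)/191) = 1.0410
Q* = 1,438.532 × 1.0410 ≈ 1,497.57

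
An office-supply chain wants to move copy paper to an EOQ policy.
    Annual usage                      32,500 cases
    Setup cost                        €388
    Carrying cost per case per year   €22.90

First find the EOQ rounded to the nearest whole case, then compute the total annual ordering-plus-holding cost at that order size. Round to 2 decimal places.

Optimal lot size Q* = (2 × 32,500 × €388 / €22.9)^½ ≈ 1,049.43 → Q = 1,049 cases
Annual ordering cost = (D/Q)·S = (32,500/1,049) × 388 = €12,020.97
Annual holding cost  = (Q/2)·H = (1,049/2) × 22.9 = €12,011.05
Total = €12,020.97 + €12,011.05 = €24,032.02

€24,032.02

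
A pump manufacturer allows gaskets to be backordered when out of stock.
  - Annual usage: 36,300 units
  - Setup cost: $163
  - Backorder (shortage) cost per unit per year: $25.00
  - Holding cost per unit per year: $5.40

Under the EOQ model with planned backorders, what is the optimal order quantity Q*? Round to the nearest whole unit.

Basic EOQ = √(2·36,300·163/5.4) = 1,480.353
Backorder adjustment √((H+b)/b) = √((5.4+25)/25) = 1.1027
Q* = 1,480.353 × 1.1027 ≈ 1,632.42

1,632 units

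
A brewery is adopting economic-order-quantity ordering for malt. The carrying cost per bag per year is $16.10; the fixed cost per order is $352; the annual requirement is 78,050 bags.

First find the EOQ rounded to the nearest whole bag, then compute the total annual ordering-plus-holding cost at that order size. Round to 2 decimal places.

Optimal lot size Q* = (2 × 78,050 × $352 / $16.1)^½ ≈ 1,847.40 → Q = 1,847 bags
Annual ordering cost = (D/Q)·S = (78,050/1,847) × 352 = $14,874.72
Annual holding cost  = (Q/2)·H = (1,847/2) × 16.1 = $14,868.35
Total = $14,874.72 + $14,868.35 = $29,743.07

$29,743.07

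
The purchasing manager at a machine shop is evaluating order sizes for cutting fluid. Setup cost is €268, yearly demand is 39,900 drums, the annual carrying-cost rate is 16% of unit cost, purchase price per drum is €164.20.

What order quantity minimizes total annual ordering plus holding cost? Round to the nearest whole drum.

Holding cost per drum per year: H = 16% × €164.2 = €26.2720
EOQ = √(2DS/H) = √(2 × 39,900 × 268 / 26.272)
    = √(814,037.76) ≈ 902.24

902 drums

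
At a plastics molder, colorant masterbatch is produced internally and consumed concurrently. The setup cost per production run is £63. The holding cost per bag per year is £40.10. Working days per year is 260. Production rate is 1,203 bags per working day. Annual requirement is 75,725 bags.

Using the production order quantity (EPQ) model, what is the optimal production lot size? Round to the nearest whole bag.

d = 75,725/260 = 291.2500 bags/day;  effective holding cost H(1 − d/p) = 40.1·(1 − 291.2500/1203) = 30.39167
Q* = √(2DS / H_eff) = √(2·75,725·63 / 30.39167) ≈ 560.31

560 bags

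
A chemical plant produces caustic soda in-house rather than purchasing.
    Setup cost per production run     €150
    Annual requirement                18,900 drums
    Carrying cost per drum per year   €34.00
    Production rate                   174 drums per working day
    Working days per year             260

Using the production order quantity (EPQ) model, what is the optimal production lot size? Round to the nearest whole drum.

535 drums

d = 18,900/260 = 72.6923 drums/day;  effective holding cost H(1 − d/p) = 34·(1 − 72.6923/174) = 19.79576
Q* = √(2DS / H_eff) = √(2·18,900·150 / 19.79576) ≈ 535.19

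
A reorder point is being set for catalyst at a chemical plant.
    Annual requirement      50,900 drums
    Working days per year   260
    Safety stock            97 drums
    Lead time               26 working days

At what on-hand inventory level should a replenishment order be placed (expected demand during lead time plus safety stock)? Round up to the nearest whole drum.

5,187 drums

Daily demand d = 50,900 / 260 = 195.769 drums/day
Demand during lead time = 195.769 × 26 = 5,090.00
Reorder point = 5,090.00 + 97 = 5,187.00 → round up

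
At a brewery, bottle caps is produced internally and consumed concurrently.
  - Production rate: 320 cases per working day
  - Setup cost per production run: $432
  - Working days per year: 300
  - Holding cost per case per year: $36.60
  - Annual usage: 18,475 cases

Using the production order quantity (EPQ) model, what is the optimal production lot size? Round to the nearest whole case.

735 cases

Daily demand d = 18,475/300 = 61.583; p = 320; 1 − d/p = 0.80755
EPQ = √(2DS / (H(1 − d/p)))
    = √(2 × 18,475 × 432 / (36.6 × 0.80755)) ≈ 734.89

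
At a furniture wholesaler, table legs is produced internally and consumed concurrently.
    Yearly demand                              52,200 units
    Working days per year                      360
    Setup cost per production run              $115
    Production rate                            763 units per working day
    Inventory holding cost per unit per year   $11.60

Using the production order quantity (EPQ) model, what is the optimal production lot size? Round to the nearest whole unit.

1,130 units

Daily demand d = 52,200/360 = 145.000; p = 763; 1 − d/p = 0.80996
EPQ = √(2DS / (H(1 − d/p)))
    = √(2 × 52,200 × 115 / (11.6 × 0.80996)) ≈ 1,130.42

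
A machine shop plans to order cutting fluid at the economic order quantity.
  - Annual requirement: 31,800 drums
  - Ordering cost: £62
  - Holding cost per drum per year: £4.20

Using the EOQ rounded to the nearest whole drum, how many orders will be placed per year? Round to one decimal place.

2DS/H = 2·31,800·62/4.2 = 938,857.14
EOQ = √938,857.14 ≈ 968.95 → Q = 969
Orders per year = D/Q = 31,800 / 969 = 32.817

32.8 orders per year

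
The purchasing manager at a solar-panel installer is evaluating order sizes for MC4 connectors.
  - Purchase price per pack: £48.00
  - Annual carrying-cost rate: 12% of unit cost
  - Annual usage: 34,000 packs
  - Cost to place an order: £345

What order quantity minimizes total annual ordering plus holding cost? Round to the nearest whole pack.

2,018 packs

Holding cost per pack per year: H = 12% × £48 = £5.7600
2DS/H = 2·34,000·345/5.76 = 4,072,916.67
EOQ = √4,072,916.67 ≈ 2,018.15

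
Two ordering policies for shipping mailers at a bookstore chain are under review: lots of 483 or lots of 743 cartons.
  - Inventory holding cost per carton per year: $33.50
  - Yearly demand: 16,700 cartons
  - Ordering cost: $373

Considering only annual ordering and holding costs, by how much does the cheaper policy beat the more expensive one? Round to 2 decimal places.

$157.97

For each Q, cost = (D/Q)·S + (Q/2)·H.
TC(483) = (16,700/483)×373 + (483/2)×33.5 = $20,986.94
TC(743) = (16,700/743)×373 + (743/2)×33.5 = $20,828.96
Lots of 743 are cheaper by $157.97.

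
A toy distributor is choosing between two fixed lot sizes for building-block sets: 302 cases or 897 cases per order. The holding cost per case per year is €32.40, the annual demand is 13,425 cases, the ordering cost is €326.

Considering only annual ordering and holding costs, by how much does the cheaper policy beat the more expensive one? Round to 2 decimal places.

€26.21

TC(Q) = (D/Q)S + (Q/2)H
TC(302) = (13,425/302)×326 + (302/2)×32.4 = €19,384.29
TC(897) = (13,425/897)×326 + (897/2)×32.4 = €19,410.50
Cheaper: Q = 302.  Difference = €26.21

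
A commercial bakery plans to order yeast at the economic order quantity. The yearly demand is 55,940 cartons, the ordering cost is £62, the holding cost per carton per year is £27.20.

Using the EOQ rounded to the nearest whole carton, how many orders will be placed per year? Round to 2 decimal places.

2DS/H = 2·55,940·62/27.2 = 255,020.59
EOQ = √255,020.59 ≈ 505.00 → Q = 505
N = D/Q = 55,940/505 ≈ 110.772 orders/yr

110.77 orders per year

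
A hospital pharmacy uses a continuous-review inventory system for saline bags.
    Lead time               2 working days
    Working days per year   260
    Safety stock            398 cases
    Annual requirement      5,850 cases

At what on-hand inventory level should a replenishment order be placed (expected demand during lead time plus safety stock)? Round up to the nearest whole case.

Daily demand d = 5,850 / 260 = 22.500 cases/day
Demand during lead time = 22.500 × 2 = 45.00
Reorder point = 45.00 + 398 = 443.00 → round up

443 cases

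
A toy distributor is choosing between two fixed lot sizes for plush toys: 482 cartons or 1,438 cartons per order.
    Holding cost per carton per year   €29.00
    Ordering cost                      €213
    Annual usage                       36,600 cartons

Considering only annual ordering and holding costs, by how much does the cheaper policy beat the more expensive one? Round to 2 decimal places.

€3,109.42

For each Q, cost = (D/Q)·S + (Q/2)·H.
TC(482) = (36,600/482)×213 + (482/2)×29 = €23,162.86
TC(1,438) = (36,600/1,438)×213 + (1,438/2)×29 = €26,272.28
Lots of 482 are cheaper by €3,109.42.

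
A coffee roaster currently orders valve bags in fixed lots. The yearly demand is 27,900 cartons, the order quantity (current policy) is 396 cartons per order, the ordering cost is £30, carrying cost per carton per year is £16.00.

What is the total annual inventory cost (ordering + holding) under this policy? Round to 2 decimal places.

Annual ordering cost = (D/Q)·S = (27,900/396) × 30 = £2,113.64
Annual holding cost  = (Q/2)·H = (396/2) × 16 = £3,168.00
Total = £2,113.64 + £3,168.00 = £5,281.64

£5,281.64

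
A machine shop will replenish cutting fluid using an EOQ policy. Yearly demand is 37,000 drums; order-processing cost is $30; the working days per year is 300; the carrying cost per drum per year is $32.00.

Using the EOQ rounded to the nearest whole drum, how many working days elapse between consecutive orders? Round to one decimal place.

2DS/H = 2·37,000·30/32 = 69,375.00
EOQ = √69,375.00 ≈ 263.39 → Q = 263 drums
Days between orders = 300 / (D/Q) = 300 / 140.684 ≈ 2.132

2.1 days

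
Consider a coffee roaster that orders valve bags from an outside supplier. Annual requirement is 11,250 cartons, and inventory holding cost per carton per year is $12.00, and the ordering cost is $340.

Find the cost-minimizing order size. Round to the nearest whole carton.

2DS/H = 2·11,250·340/12 = 637,500.00
EOQ = √637,500.00 ≈ 798.44

798 cartons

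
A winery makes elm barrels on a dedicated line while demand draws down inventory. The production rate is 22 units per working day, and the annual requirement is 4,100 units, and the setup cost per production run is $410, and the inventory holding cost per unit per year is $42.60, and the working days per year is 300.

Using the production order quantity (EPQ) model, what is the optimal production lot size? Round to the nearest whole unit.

456 units

Daily demand d = 4,100/300 = 13.667; p = 22; 1 − d/p = 0.37879
EPQ = √(2DS / (H(1 − d/p)))
    = √(2 × 4,100 × 410 / (42.6 × 0.37879)) ≈ 456.45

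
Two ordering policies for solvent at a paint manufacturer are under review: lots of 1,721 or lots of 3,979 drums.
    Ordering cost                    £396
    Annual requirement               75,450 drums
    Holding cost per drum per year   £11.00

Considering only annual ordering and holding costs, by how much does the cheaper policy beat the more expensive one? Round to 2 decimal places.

£2,567.02

For each Q, cost = (D/Q)·S + (Q/2)·H.
TC(1,721) = (75,450/1,721)×396 + (1,721/2)×11 = £26,826.45
TC(3,979) = (75,450/3,979)×396 + (3,979/2)×11 = £29,393.47
|ΔTC| = |£26,826.45 − £29,393.47| = £2,567.02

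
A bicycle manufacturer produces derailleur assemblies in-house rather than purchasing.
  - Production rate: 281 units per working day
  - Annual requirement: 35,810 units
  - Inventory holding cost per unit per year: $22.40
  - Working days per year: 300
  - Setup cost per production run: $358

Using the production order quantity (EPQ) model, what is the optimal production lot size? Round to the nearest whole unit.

Daily demand d = 35,810/300 = 119.367; p = 281; 1 − d/p = 0.57521
EPQ = √(2DS / (H(1 − d/p)))
    = √(2 × 35,810 × 358 / (22.4 × 0.57521)) ≈ 1,410.66

1,411 units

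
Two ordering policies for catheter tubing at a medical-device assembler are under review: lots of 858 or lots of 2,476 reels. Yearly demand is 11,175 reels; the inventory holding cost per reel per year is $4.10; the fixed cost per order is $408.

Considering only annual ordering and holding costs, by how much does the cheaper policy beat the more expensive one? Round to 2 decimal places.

$155.65

For each Q, cost = (D/Q)·S + (Q/2)·H.
TC(858) = (11,175/858)×408 + (858/2)×4.1 = $7,072.89
TC(2,476) = (11,175/2,476)×408 + (2,476/2)×4.1 = $6,917.24
|ΔTC| = |$7,072.89 − $6,917.24| = $155.65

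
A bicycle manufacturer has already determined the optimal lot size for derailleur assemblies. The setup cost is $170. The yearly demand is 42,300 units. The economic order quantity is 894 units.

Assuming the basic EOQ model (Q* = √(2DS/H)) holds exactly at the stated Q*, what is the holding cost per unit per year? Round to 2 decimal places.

From Q* = √(2DS/H) ⇒ Q*² = 2DS/H.
H = 2DS / Q² = 2 × 42,300 × 170 / 894² = 17.9947

$17.99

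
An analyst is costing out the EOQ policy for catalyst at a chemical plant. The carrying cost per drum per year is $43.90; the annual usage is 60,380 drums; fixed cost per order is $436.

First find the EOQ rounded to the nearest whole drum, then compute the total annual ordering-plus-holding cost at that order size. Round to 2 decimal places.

$48,076.97

Optimal lot size Q* = (2 × 60,380 × $436 / $43.9)^½ ≈ 1,095.15 → Q = 1,095 drums
Annual ordering cost = (D/Q)·S = (60,380/1,095) × 436 = $24,041.72
Annual holding cost  = (Q/2)·H = (1,095/2) × 43.9 = $24,035.25
Total = $24,041.72 + $24,035.25 = $48,076.97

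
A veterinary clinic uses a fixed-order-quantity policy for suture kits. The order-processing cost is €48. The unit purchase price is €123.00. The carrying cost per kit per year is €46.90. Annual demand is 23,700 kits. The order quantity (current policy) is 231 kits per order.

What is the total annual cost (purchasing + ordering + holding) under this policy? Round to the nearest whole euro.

Orders/yr = 23,700/231 = 102.597; ordering cost = 102.597 × €48 = €4,924.68
Average inventory = 231/2 = 115.5; holding cost = 115.5 × €46.9 = €5,416.95
Purchase cost = D·C = 23,700 × 123 = €2,915,100.00
Total = €4,924.68 + €5,416.95 + €2,915,100.00 = €2,925,441.63

€2,925,442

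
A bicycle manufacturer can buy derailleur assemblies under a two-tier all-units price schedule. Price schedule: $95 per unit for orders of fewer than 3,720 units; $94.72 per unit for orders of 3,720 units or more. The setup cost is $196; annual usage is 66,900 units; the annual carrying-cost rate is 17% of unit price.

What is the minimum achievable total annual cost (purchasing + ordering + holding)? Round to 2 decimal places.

H₁ = 17%×$95 = $16.1500;  H₂ = 17%×$94.72 = $16.1024
EOQ₁ = √(2×66,900×196/16.1500) = 1,274.29  (< 3,720, feasible at tier 1)
EOQ₂ = √(2×66,900×196/16.1024) = 1,276.18  (< 3,720 → use Q = 3,720 at tier-2 price)
TC(tier 1 (EOQ₁), Q≈1,274.3) = $6,376,079.86
TC(tier 2, Q≈3,720.0) = $6,370,243.30
Minimum at tier 2: $6,370,243.30

$6,370,243.30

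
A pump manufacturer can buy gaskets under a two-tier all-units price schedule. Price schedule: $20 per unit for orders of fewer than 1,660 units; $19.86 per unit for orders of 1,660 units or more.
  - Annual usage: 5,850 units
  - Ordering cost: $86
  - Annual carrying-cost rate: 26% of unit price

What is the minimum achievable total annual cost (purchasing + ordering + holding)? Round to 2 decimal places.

$119,287.41

H₁ = 26%×$20 = $5.2000;  H₂ = 26%×$19.86 = $5.1636
EOQ₁ = √(2×5,850×86/5.2000) = 439.89  (< 1,660, feasible at tier 1)
EOQ₂ = √(2×5,850×86/5.1636) = 441.43  (< 1,660 → use Q = 1,660 at tier-2 price)
TC(tier 1 (EOQ₁), Q≈439.9) = $119,287.41
TC(tier 2, Q≈1,660.0) = $120,769.86
Minimum at tier 1 (EOQ₁): $119,287.41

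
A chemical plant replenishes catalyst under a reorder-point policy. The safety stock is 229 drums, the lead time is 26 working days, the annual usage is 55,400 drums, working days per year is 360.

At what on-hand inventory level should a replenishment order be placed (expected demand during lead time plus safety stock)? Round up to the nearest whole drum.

Daily demand d = 55,400 / 360 = 153.889 drums/day
Demand during lead time = 153.889 × 26 = 4,001.11
Reorder point = 4,001.11 + 229 = 4,230.11 → round up

4,231 drums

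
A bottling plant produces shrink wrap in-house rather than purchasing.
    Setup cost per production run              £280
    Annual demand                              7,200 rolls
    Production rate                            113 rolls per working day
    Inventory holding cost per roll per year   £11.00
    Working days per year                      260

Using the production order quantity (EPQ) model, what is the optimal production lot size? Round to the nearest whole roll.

Daily demand d = 7,200/260 = 27.692; p = 113; 1 − d/p = 0.75494
EPQ = √(2DS / (H(1 − d/p)))
    = √(2 × 7,200 × 280 / (11 × 0.75494)) ≈ 696.80

697 rolls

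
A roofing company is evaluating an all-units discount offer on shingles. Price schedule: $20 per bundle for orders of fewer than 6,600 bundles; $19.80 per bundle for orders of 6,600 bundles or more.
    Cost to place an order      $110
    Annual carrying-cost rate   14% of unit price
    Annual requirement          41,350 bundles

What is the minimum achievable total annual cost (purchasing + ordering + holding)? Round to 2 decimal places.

$828,566.77

H₁ = 14%×$20 = $2.8000;  H₂ = 14%×$19.80 = $2.7720
EOQ₁ = √(2×41,350×110/2.8000) = 1,802.48  (< 6,600, feasible at tier 1)
EOQ₂ = √(2×41,350×110/2.7720) = 1,811.56  (< 6,600 → use Q = 6,600 at tier-2 price)
TC(tier 1 (EOQ₁), Q≈1,802.5) = $832,046.94
TC(tier 2, Q≈6,600.0) = $828,566.77
Minimum at tier 2: $828,566.77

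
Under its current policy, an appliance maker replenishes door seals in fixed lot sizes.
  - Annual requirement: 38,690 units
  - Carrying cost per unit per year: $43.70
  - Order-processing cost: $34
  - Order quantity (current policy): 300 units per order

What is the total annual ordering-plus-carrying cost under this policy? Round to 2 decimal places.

Ordering: D/Q × S = 38,690/300 × $34 = $4,384.87
Holding:  Q/2 × H = 300/2 × $43.7 = $6,555.00
Total = $4,384.87 + $6,555.00 = $10,939.87

$10,939.87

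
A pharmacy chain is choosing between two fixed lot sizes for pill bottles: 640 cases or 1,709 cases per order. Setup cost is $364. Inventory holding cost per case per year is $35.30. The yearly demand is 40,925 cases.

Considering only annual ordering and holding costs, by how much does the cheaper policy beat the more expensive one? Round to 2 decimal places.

$4,308.37

For each Q, cost = (D/Q)·S + (Q/2)·H.
TC(640) = (40,925/640)×364 + (640/2)×35.3 = $34,572.09
TC(1,709) = (40,925/1,709)×364 + (1,709/2)×35.3 = $38,880.47
|ΔTC| = |$34,572.09 − $38,880.47| = $4,308.37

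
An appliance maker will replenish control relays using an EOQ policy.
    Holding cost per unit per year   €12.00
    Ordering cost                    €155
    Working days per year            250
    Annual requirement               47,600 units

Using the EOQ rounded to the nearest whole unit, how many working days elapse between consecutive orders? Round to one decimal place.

EOQ = √(2DS/H) = √(2 × 47,600 × 155 / 12)
    = √(1,229,666.67) ≈ 1,108.90 → Q = 1,109 units
Cycle time = (working days × Q)/D = (250 × 1,109) / 47,600 = 5.825 days

5.8 days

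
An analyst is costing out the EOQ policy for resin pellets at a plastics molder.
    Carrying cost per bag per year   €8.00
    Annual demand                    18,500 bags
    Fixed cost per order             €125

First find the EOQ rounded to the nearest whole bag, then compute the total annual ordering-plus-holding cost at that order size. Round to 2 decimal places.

€6,082.76

Optimal lot size Q* = (2 × 18,500 × €125 / €8)^½ ≈ 760.35 → Q = 760 bags
Annual ordering cost = (D/Q)·S = (18,500/760) × 125 = €3,042.76
Annual holding cost  = (Q/2)·H = (760/2) × 8 = €3,040.00
Total = €3,042.76 + €3,040.00 = €6,082.76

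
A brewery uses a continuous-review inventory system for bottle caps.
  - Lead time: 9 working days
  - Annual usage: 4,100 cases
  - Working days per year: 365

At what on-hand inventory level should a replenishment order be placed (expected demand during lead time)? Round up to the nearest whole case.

Daily demand d = 4,100 / 365 = 11.233 cases/day
Demand during lead time = 11.233 × 9 = 101.10
Reorder point = 101.10 → round up

102 cases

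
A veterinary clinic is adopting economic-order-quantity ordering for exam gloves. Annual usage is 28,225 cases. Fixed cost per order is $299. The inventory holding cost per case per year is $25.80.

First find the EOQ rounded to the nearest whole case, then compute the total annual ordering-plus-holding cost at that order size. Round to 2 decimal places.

Q* = √(2·D·S / H) = √(2·28,225·299 / 25.8) = √654,207.4 ≈ 808.83 → Q = 809 cases
Ordering: D/Q × S = 28,225/809 × $299 = $10,431.74
Holding:  Q/2 × H = 809/2 × $25.8 = $10,436.10
Total = $10,431.74 + $10,436.10 = $20,867.84

$20,867.84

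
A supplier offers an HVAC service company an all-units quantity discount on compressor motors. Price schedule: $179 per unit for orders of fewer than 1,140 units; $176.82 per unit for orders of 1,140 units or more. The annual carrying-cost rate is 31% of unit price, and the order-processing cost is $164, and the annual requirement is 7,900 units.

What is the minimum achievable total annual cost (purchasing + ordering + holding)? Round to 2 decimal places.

$1,426,091.07

H₁ = 31%×$179 = $55.4900;  H₂ = 31%×$176.82 = $54.8142
EOQ₁ = √(2×7,900×164/55.4900) = 216.09  (< 1,140, feasible at tier 1)
EOQ₂ = √(2×7,900×164/54.8142) = 217.42  (< 1,140 → use Q = 1,140 at tier-2 price)
TC(tier 1 (EOQ₁), Q≈216.1) = $1,426,091.07
TC(tier 2, Q≈1,140.0) = $1,429,258.59
Minimum at tier 1 (EOQ₁): $1,426,091.07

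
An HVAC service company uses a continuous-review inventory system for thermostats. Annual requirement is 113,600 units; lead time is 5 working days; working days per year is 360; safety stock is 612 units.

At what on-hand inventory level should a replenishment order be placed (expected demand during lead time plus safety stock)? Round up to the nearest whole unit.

2,190 units

Daily demand d = 113,600 / 360 = 315.556 units/day
Demand during lead time = 315.556 × 5 = 1,577.78
Reorder point = 1,577.78 + 612 = 2,189.78 → round up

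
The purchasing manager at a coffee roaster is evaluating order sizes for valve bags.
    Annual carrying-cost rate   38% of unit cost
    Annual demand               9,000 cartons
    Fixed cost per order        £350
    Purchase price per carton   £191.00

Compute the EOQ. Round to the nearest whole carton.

H = i·C = 0.38 × £191 = £72.5800 per carton-year
Optimal lot size Q* = (2 × 9,000 × £350 / £72.58)^½ ≈ 294.62

295 cartons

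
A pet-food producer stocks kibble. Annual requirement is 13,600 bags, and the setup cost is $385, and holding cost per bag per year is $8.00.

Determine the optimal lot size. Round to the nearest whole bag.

1,144 bags

Optimal lot size Q* = (2 × 13,600 × $385 / $8)^½ ≈ 1,144.12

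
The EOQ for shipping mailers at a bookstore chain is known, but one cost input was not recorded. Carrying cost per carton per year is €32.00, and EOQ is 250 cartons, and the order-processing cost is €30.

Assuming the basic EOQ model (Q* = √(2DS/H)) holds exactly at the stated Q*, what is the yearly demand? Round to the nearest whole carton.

From Q* = √(2DS/H) ⇒ Q*² = 2DS/H.
D = Q²H / (2S) = 250² × 32 / (2 × 30) = 33,333.33

33,333 cartons per year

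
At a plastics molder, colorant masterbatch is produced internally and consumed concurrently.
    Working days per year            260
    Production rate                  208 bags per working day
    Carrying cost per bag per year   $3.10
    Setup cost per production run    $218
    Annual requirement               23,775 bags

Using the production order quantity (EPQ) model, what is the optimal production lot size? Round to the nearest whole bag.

d = 23,775/260 = 91.4423 bags/day;  effective holding cost H(1 − d/p) = 3.1·(1 − 91.4423/208) = 1.73716
Q* = √(2DS / H_eff) = √(2·23,775·218 / 1.73716) ≈ 2,442.78

2,443 bags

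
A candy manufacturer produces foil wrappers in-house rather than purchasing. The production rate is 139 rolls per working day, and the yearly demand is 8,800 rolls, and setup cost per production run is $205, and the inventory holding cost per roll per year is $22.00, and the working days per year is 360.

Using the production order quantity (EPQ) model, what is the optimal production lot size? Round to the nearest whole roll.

446 rolls

d = 8,800/360 = 24.4444 rolls/day;  effective holding cost H(1 − d/p) = 22·(1 − 24.4444/139) = 18.13110
Q* = √(2DS / H_eff) = √(2·8,800·205 / 18.13110) ≈ 446.09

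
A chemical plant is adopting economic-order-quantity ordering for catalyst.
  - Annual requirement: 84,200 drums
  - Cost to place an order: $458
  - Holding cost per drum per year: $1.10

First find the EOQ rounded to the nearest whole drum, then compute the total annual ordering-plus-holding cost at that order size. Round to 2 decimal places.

$9,210.86

Q* = √(2·D·S / H) = √(2·84,200·458 / 1.1) = √70,115,636.4 ≈ 8,373.51 → Q = 8,374 drums
Annual ordering cost = (D/Q)·S = (84,200/8,374) × 458 = $4,605.16
Annual holding cost  = (Q/2)·H = (8,374/2) × 1.1 = $4,605.70
Total = $4,605.16 + $4,605.70 = $9,210.86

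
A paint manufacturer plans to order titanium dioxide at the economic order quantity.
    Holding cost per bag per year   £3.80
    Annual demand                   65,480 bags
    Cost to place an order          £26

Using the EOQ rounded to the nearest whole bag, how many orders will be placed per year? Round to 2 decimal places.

69.14 orders per year

Optimal lot size Q* = (2 × 65,480 × £26 / £3.8)^½ ≈ 946.60 → Q = 947
N = D/Q = 65,480/947 ≈ 69.145 orders/yr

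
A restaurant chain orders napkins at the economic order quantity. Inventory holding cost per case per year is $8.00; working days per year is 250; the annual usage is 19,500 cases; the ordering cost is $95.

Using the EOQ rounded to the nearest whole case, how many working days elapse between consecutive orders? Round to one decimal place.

Optimal lot size Q* = (2 × 19,500 × $95 / $8)^½ ≈ 680.53 → Q = 681 cases
T = Q/D × 250 days = 681/19,500 × 250 = 8.731 days

8.7 days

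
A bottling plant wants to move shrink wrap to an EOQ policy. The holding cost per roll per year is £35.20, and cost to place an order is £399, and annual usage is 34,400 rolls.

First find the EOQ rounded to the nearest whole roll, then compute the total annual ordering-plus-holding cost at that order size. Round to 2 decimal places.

£31,085.08

Optimal lot size Q* = (2 × 34,400 × £399 / £35.2)^½ ≈ 883.10 → Q = 883 rolls
Ordering: D/Q × S = 34,400/883 × £399 = £15,544.28
Holding:  Q/2 × H = 883/2 × £35.2 = £15,540.80
Total = £15,544.28 + £15,540.80 = £31,085.08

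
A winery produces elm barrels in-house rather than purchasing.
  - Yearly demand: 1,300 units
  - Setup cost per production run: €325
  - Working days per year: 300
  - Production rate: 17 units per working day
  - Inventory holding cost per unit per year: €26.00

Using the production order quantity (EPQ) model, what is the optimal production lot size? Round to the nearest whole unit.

Daily demand d = 1,300/300 = 4.333; p = 17; 1 − d/p = 0.74510
EPQ = √(2DS / (H(1 − d/p)))
    = √(2 × 1,300 × 325 / (26 × 0.74510)) ≈ 208.85

209 units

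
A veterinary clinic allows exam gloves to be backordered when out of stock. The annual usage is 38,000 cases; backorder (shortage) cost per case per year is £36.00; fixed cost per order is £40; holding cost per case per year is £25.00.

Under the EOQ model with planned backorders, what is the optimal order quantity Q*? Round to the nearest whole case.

454 cases

Basic EOQ = √(2·38,000·40/25) = 348.712
Backorder adjustment √((H+b)/b) = √((25+36)/36) = 1.3017
Q* = 348.712 × 1.3017 ≈ 453.92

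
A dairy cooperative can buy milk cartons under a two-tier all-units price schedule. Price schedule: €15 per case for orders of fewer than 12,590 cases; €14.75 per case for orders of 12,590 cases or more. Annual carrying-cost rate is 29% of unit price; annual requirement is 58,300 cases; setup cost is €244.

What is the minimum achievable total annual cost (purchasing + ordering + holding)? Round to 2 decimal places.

€885,624.71

H₁ = 29%×€15 = €4.3500;  H₂ = 29%×€14.75 = €4.2775
EOQ₁ = √(2×58,300×244/4.3500) = 2,557.41  (< 12,590, feasible at tier 1)
EOQ₂ = √(2×58,300×244/4.2775) = 2,578.99  (< 12,590 → use Q = 12,590 at tier-2 price)
TC(tier 1 (EOQ₁), Q≈2,557.4) = €885,624.71
TC(tier 2, Q≈12,590.0) = €887,981.74
Minimum at tier 1 (EOQ₁): €885,624.71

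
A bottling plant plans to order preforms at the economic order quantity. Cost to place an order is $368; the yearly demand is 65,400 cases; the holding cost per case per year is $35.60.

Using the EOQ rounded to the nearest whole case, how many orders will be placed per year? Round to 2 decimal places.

56.23 orders per year

Q* = √(2·D·S / H) = √(2·65,400·368 / 35.6) = √1,352,089.9 ≈ 1,162.79 → Q = 1,163
N = D/Q = 65,400/1,163 ≈ 56.234 orders/yr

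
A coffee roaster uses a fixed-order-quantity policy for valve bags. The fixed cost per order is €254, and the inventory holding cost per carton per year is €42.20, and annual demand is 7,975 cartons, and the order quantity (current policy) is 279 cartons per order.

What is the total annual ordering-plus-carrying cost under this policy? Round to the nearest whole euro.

€13,147

Orders/yr = 7,975/279 = 28.584; ordering cost = 28.584 × €254 = €7,260.39
Average inventory = 279/2 = 139.5; holding cost = 139.5 × €42.2 = €5,886.90
Total = €7,260.39 + €5,886.90 = €13,147.29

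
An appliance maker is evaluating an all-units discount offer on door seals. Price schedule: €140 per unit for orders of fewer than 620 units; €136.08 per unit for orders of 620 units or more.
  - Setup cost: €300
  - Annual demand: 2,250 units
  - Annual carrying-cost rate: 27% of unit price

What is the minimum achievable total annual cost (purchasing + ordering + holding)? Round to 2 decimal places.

€318,658.61

H₁ = 27%×€140 = €37.8000;  H₂ = 27%×€136.08 = €36.7416
EOQ₁ = √(2×2,250×300/37.8000) = 188.98  (< 620, feasible at tier 1)
EOQ₂ = √(2×2,250×300/36.7416) = 191.68  (< 620 → use Q = 620 at tier-2 price)
TC(tier 1 (EOQ₁), Q≈189.0) = €322,143.53
TC(tier 2, Q≈620.0) = €318,658.61
Minimum at tier 2: €318,658.61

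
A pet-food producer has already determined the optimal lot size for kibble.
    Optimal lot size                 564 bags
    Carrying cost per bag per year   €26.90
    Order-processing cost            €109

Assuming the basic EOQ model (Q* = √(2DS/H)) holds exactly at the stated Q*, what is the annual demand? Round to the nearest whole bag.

39,251 bags per year

From Q* = √(2DS/H) ⇒ Q*² = 2DS/H.
D = Q²H / (2S) = 564² × 26.9 / (2 × 109) = 39,251.30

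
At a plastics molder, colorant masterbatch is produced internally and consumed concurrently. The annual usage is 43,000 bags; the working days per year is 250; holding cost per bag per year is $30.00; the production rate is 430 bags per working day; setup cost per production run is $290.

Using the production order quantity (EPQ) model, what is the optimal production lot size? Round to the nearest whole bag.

Daily demand d = 43,000/250 = 172.000; p = 430; 1 − d/p = 0.60000
EPQ = √(2DS / (H(1 − d/p)))
    = √(2 × 43,000 × 290 / (30 × 0.60000)) ≈ 1,177.10

1,177 bags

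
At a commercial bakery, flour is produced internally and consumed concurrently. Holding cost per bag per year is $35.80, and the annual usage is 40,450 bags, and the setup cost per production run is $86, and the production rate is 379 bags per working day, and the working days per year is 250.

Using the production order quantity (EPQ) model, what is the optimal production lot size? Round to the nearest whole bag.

d = 40,450/250 = 161.8000 bags/day;  effective holding cost H(1 − d/p) = 35.8·(1 − 161.8000/379) = 20.51652
Q* = √(2DS / H_eff) = √(2·40,450·86 / 20.51652) ≈ 582.33

582 bags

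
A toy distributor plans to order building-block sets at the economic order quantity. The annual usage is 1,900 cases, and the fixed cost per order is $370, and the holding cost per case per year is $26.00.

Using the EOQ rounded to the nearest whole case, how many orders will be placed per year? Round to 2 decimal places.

Optimal lot size Q* = (2 × 1,900 × $370 / $26)^½ ≈ 232.54 → Q = 233
N = D/Q = 1,900/233 ≈ 8.155 orders/yr

8.15 orders per year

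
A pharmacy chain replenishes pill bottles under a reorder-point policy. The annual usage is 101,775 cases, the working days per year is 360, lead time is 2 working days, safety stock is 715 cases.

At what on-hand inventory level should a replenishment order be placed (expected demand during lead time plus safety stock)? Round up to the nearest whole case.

Daily demand d = 101,775 / 360 = 282.708 cases/day
Demand during lead time = 282.708 × 2 = 565.42
Reorder point = 565.42 + 715 = 1,280.42 → round up

1,281 cases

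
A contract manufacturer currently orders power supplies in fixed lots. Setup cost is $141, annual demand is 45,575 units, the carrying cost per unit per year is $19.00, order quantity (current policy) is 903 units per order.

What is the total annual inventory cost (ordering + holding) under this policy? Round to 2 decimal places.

Annual ordering cost = (D/Q)·S = (45,575/903) × 141 = $7,116.36
Annual holding cost  = (Q/2)·H = (903/2) × 19 = $8,578.50
Total = $7,116.36 + $8,578.50 = $15,694.86

$15,694.86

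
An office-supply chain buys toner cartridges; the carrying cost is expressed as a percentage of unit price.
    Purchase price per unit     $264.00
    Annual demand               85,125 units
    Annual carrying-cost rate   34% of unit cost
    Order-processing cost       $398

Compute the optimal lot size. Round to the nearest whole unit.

869 units

Carrying cost H = $264 × 34% = $89.7600/unit/yr
Optimal lot size Q* = (2 × 85,125 × $398 / $89.76)^½ ≈ 868.85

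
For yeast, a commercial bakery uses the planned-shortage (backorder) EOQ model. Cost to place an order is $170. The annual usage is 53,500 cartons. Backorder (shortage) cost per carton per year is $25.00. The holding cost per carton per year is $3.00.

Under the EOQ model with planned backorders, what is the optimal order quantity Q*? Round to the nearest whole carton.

2,606 cartons

Basic EOQ = √(2·53,500·170/3) = 2,462.384
Backorder adjustment √((H+b)/b) = √((3+25)/25) = 1.0583
Q* = 2,462.384 × 1.0583 ≈ 2,605.94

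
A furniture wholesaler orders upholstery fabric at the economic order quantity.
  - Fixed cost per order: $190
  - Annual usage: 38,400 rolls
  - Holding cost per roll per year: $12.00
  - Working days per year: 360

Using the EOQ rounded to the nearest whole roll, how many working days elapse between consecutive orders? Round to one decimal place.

EOQ = √(2DS/H) = √(2 × 38,400 × 190 / 12)
    = √(1,216,000.00) ≈ 1,102.72 → Q = 1,103 rolls
T = Q/D × 360 days = 1,103/38,400 × 360 = 10.341 days

10.3 days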